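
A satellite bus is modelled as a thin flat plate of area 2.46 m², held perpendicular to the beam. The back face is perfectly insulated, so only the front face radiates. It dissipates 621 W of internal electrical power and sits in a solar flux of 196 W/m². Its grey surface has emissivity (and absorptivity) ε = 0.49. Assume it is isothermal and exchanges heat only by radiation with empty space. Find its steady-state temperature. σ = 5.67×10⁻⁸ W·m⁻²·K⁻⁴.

At steady state, absorbed solar power + internal power = radiated power.
Absorbed: α·S·A_cross = 0.49·196·2.460 = 236.3 W (cross-section A).
Total input = 236.3 + 621 = 857.3 W.
Radiated: εσ·A_surf·T⁴ with A_surf = A = 2.460 m².
T⁴ = 857.3/(0.49·5.67×10⁻⁸·2.460) = 1.254×10¹⁰ K⁴.

T ≈ 335 K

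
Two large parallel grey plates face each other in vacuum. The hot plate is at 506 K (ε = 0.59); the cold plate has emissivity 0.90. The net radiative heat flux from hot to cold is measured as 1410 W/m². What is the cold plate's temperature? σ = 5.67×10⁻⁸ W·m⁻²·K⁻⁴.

T₂ ≈ 379 K

q = σ(T₁⁴ − T₂⁴)/(1/ε₁ + 1/ε₂ − 1); denominator = 1.806.
T₂⁴ = T₁⁴ − q·(1/ε₁+1/ε₂−1)/σ = 6.555×10¹⁰ − 1410·1.806/5.67×10⁻⁸
    = 2.064×10¹⁰ K⁴.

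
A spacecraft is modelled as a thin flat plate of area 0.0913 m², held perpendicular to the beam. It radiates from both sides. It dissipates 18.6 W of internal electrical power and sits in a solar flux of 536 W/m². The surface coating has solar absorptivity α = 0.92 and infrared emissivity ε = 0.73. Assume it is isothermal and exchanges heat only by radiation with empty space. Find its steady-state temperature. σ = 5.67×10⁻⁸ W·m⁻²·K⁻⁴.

At steady state, absorbed solar power + internal power = radiated power.
Absorbed: α·S·A_cross = 0.92·536·0.09130 = 45.02 W (cross-section A).
Total input = 45.02 + 18.6 = 63.62 W.
Radiated: εσ·A_surf·T⁴ with A_surf = 2A = 0.1826 m².
T⁴ = 63.62/(0.73·5.67×10⁻⁸·0.1826) = 8.418×10⁹ K⁴.

T ≈ 303 K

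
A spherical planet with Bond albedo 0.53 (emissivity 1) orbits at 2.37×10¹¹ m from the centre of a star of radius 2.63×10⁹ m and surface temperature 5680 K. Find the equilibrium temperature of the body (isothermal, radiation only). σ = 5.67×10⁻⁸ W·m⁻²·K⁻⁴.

T ≈ 350 K

The star's surface emits σT_*⁴; at distance d the flux is S = σT_*⁴(R_*/d)².
S = 5.67×10⁻⁸·(5680)⁴·(2.63×10⁹/2.37×10¹¹)² = 7268 W/m².
For an isothermal sphere T⁴ = (1−a)S/(4σ) = 1.506×10¹⁰ K⁴.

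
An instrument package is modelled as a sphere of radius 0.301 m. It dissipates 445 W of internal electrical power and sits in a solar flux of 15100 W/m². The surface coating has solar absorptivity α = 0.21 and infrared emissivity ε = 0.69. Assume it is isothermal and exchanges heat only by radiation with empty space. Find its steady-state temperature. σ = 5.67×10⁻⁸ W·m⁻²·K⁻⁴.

At steady state, absorbed solar power + internal power = radiated power.
Absorbed: α·S·A_cross = 0.21·15100·0.2846 = 902.6 W (cross-section πr²).
Total input = 902.6 + 445 = 1348 W.
Radiated: εσ·A_surf·T⁴ with A_surf = 4πr² = 1.139 m².
T⁴ = 1348/(0.69·5.67×10⁻⁸·1.139) = 3.025×10¹⁰ K⁴.

T ≈ 417 K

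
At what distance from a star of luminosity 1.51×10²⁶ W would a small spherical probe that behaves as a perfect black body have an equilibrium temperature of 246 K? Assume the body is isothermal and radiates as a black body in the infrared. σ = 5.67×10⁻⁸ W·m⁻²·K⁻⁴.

For an isothermal black-emitting sphere, (1−a)S·πr² = σ·4πr²·T⁴ ⇒ S = 4σT⁴/(1−a).
S = 4·5.67×10⁻⁸·(246)⁴/1.00 = 830.6 W/m².
Flux falls as S = L/(4πd²), so d = √(L/(4πS)) = √(1.51×10²⁶/(4π·830.6)).

d ≈ 1.20×10¹¹ m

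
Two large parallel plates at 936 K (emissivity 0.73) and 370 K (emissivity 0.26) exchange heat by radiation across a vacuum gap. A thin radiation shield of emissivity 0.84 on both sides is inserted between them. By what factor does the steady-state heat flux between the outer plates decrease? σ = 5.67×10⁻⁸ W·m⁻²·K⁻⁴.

Without shield: q₀ = σΔ(T⁴)/(1/ε₁+1/ε₂−1) with denominator 4.216.
With shield the two gaps are in series; the resistances add: (1/ε₁+1/ε_s−1)+(1/ε_s+1/ε₂−1) = 1.560+4.037 = 5.597.
Heat-flux ratio q₀/q = 5.597/4.216.

factor ≈ 1.33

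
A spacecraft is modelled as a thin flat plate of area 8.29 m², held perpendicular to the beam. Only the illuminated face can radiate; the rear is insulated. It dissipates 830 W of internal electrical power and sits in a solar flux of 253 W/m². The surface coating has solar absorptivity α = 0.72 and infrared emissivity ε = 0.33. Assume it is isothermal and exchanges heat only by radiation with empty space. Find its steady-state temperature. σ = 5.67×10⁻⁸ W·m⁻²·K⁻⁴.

T ≈ 350 K

At steady state, absorbed solar power + internal power = radiated power.
Absorbed: α·S·A_cross = 0.72·253·8.290 = 1510 W (cross-section A).
Total input = 1510 + 830 = 2340 W.
Radiated: εσ·A_surf·T⁴ with A_surf = A = 8.290 m².
T⁴ = 2340/(0.33·5.67×10⁻⁸·8.290) = 1.509×10¹⁰ K⁴.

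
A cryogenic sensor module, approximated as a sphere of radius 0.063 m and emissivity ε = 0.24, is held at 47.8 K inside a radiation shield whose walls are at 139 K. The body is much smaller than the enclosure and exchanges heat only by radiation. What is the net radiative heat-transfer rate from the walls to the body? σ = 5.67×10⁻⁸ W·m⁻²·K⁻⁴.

For a small grey body in a large enclosure: P_net = εσA(T_body⁴ − T_wall⁴).
A = 4πr² = 0.04988 m²; T_body⁴ − T_wall⁴ = 5.220×10⁶ − 3.733×10⁸ = -3.681×10⁸ K⁴.
|P_net| = 0.24·5.67×10⁻⁸·0.04988·3.681×10⁸.

P_net ≈ 0.250 W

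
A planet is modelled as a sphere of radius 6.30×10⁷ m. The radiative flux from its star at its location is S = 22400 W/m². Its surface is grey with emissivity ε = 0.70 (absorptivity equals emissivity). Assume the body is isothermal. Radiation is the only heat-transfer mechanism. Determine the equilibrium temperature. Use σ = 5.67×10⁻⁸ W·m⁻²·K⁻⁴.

At equilibrium, absorbed power = emitted power.
Absorbing cross-section = πr² = 1.247×10¹⁶ m²; emitting surface = 4πr² = 4.988×10¹⁶ m² (ratio 4).
εS·A_cross = εσ·A_surf·T⁴  ⇒  T⁴ = S/(4σ)   (ε cancels).
T⁴ = 22400/(4·5.67×10⁻⁸) = 9.877×10¹⁰ K⁴.
T = (9.877×10¹⁰)^(1/4).

T ≈ 561 K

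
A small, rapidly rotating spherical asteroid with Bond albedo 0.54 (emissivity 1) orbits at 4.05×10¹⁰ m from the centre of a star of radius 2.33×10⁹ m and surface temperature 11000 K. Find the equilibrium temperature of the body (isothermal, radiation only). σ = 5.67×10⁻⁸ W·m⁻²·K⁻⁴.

The star's surface emits σT_*⁴; at distance d the flux is S = σT_*⁴(R_*/d)².
S = 5.67×10⁻⁸·(11000)⁴·(2.33×10⁹/4.05×10¹⁰)² = 2.748×10⁶ W/m².
For an isothermal sphere T⁴ = (1−a)S/(4σ) = 5.573×10¹² K⁴.

T ≈ 1540 K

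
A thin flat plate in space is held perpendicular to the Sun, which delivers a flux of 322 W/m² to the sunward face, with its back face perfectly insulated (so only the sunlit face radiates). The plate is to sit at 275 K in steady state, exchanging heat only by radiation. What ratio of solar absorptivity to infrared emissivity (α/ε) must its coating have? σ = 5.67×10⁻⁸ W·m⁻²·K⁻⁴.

α/ε ≈ 1.01

Balance: αS·A = εσ·1A·T⁴ ⇒ α/ε = σT⁴/S.
α/ε = 5.67×10⁻⁸·(275)⁴/322 = 5.67×10⁻⁸·5.719×10⁹/322.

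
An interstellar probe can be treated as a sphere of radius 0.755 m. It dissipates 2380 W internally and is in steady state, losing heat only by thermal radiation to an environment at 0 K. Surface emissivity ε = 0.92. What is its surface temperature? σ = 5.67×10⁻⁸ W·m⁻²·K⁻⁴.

T ≈ 283 K

Steady state: internal power = radiated power, P = εσA T⁴.
Radiating area A = 4πr² = 7.163 m².
T⁴ = P/(εσA) = 2380/(0.92·5.67×10⁻⁸·7.163) = 6.369×10⁹ K⁴.
T = (6.369×10⁹)^(1/4).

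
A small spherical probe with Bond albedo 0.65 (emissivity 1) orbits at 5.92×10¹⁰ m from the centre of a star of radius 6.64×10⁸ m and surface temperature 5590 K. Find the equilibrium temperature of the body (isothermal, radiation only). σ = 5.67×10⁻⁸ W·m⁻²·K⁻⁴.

The star's surface emits σT_*⁴; at distance d the flux is S = σT_*⁴(R_*/d)².
S = 5.67×10⁻⁸·(5590)⁴·(6.64×10⁸/5.92×10¹⁰)² = 6965 W/m².
For an isothermal sphere T⁴ = (1−a)S/(4σ) = 1.075×10¹⁰ K⁴.

T ≈ 322 K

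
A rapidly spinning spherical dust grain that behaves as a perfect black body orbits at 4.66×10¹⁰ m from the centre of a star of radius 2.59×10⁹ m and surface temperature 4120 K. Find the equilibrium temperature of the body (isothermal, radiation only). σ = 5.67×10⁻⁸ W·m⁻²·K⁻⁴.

The star's surface emits σT_*⁴; at distance d the flux is S = σT_*⁴(R_*/d)².
S = 5.67×10⁻⁸·(4120)⁴·(2.59×10⁹/4.66×10¹⁰)² = 50470 W/m².
For an isothermal sphere T⁴ = (1−a)S/(4σ) = 2.225×10¹¹ K⁴.

T ≈ 687 K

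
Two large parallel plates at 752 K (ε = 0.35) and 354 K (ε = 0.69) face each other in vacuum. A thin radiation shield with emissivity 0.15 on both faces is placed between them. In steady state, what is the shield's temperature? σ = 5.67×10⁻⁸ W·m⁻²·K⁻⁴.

T_s ≈ 627 K

In steady state the net flux on the hot side equals that on the cold side.
σ(T₁⁴−T_s⁴)/D₁ = σ(T_s⁴−T₂⁴)/D₂, with D₁ = 1/ε₁+1/ε_s−1 = 8.524, D₂ = 1/ε_s+1/ε₂−1 = 7.116.
Solve for T_s⁴: T_s⁴ = (D₂·T₁⁴ + D₁·T₂⁴)/(D₁+D₂) = 1.541×10¹¹ K⁴.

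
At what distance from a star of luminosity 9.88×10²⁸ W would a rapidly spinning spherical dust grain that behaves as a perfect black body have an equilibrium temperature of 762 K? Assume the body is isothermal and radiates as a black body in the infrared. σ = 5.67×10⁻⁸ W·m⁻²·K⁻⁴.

d ≈ 3.21×10¹¹ m

For an isothermal black-emitting sphere, (1−a)S·πr² = σ·4πr²·T⁴ ⇒ S = 4σT⁴/(1−a).
S = 4·5.67×10⁻⁸·(762)⁴/1.00 = 76470 W/m².
Flux falls as S = L/(4πd²), so d = √(L/(4πS)) = √(9.88×10²⁸/(4π·76470)).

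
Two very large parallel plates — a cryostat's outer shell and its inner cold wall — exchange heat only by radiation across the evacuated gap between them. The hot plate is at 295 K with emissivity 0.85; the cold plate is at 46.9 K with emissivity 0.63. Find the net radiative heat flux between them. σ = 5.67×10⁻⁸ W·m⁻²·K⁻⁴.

q ≈ 243 W/m²

For two infinite grey parallel plates, q = σ(T₁⁴ − T₂⁴)/(1/ε₁ + 1/ε₂ − 1).
T₁⁴ − T₂⁴ = 7.573×10⁹ − 4.838×10⁶ = 7.569×10⁹ K⁴.
1/ε₁ + 1/ε₂ − 1 = 1.176 + 1.587 − 1 = 1.764.
q = 5.67×10⁻⁸ × 7.569×10⁹ / 1.764.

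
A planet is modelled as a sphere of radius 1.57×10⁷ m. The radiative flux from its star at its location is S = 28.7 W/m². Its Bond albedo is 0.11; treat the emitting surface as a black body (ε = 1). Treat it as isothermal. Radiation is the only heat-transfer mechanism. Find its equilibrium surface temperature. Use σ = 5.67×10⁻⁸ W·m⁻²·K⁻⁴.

At equilibrium, absorbed power = emitted power.
Absorbing cross-section = πr² = 7.744×10¹⁴ m²; emitting surface = 4πr² = 3.097×10¹⁵ m² (ratio 4).
(1−a)S·A_cross = εσ·A_surf·T⁴  ⇒  T⁴ = (1−a)S/(4σ).
T⁴ = 0.890·28.7/(4·5.67×10⁻⁸) = 1.126×10⁸ K⁴.
T = (1.126×10⁸)^(1/4).

T ≈ 103 K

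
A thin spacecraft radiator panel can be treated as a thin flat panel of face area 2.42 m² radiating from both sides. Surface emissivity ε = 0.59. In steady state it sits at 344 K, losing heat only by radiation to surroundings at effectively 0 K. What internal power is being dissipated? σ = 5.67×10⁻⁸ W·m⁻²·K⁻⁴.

P ≈ 2270 W

Steady state: P = εσA T⁴.
A = 2·2.42 = 4.840 m²; T⁴ = (344)⁴ = 1.400×10¹⁰ K⁴.
P = 0.59 × 5.67×10⁻⁸ × 4.840 × 1.400×10¹⁰.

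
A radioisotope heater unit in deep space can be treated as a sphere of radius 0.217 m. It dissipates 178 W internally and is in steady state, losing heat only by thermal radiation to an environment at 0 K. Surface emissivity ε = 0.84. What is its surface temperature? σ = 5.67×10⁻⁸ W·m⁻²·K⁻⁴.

Steady state: internal power = radiated power, P = εσA T⁴.
Radiating area A = 4πr² = 0.5917 m².
T⁴ = P/(εσA) = 178/(0.84·5.67×10⁻⁸·0.5917) = 6.316×10⁹ K⁴.
T = (6.316×10⁹)^(1/4).

T ≈ 282 K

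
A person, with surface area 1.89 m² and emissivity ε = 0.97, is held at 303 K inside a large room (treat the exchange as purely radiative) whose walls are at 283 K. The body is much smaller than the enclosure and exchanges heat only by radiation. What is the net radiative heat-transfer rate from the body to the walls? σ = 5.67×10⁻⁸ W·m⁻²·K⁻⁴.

For a small grey body in a large enclosure: P_net = εσA(T_body⁴ − T_wall⁴).
A = 1.89 m²; T_body⁴ − T_wall⁴ = 8.429×10⁹ − 6.414×10⁹ = 2.015×10⁹ K⁴.
|P_net| = 0.97·5.67×10⁻⁸·1.890·2.015×10⁹.

P_net ≈ 209 W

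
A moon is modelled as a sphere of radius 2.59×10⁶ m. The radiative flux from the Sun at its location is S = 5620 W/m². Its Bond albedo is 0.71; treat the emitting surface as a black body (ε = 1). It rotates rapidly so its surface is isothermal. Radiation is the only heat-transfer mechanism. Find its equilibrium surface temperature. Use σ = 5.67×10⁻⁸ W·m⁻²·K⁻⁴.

At equilibrium, absorbed power = emitted power.
Absorbing cross-section = πr² = 2.107×10¹³ m²; emitting surface = 4πr² = 8.430×10¹³ m² (ratio 4).
(1−a)S·A_cross = εσ·A_surf·T⁴  ⇒  T⁴ = (1−a)S/(4σ).
T⁴ = 0.290·5620/(4·5.67×10⁻⁸) = 7.186×10⁹ K⁴.
T = (7.186×10⁹)^(1/4).

T ≈ 291 K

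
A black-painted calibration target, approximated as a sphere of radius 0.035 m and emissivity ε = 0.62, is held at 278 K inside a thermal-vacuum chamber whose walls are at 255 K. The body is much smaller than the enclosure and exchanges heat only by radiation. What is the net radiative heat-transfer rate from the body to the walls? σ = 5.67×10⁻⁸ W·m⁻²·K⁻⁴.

For a small grey body in a large enclosure: P_net = εσA(T_body⁴ − T_wall⁴).
A = 4πr² = 0.01539 m²; T_body⁴ − T_wall⁴ = 5.973×10⁹ − 4.228×10⁹ = 1.745×10⁹ K⁴.
|P_net| = 0.62·5.67×10⁻⁸·0.01539·1.745×10⁹.

P_net ≈ 0.944 W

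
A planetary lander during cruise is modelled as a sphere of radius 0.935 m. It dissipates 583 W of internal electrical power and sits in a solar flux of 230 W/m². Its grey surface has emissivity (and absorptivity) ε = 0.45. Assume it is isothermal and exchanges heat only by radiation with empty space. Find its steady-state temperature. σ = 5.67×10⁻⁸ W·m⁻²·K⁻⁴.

At steady state, absorbed solar power + internal power = radiated power.
Absorbed: α·S·A_cross = 0.45·230·2.746 = 284.3 W (cross-section πr²).
Total input = 284.3 + 583 = 867.3 W.
Radiated: εσ·A_surf·T⁴ with A_surf = 4πr² = 10.99 m².
T⁴ = 867.3/(0.45·5.67×10⁻⁸·10.99) = 3.094×10⁹ K⁴.

T ≈ 236 K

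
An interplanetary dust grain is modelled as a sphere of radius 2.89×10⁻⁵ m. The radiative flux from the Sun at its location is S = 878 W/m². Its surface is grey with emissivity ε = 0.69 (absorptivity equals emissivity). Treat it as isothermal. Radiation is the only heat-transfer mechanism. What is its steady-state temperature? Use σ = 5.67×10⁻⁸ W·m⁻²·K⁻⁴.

T ≈ 249 K

At equilibrium, absorbed power = emitted power.
Absorbing cross-section = πr² = 2.624×10⁻⁹ m²; emitting surface = 4πr² = 1.050×10⁻⁸ m² (ratio 4).
εS·A_cross = εσ·A_surf·T⁴  ⇒  T⁴ = S/(4σ)   (ε cancels).
T⁴ = 878/(4·5.67×10⁻⁸) = 3.871×10⁹ K⁴.
T = (3.871×10⁹)^(1/4).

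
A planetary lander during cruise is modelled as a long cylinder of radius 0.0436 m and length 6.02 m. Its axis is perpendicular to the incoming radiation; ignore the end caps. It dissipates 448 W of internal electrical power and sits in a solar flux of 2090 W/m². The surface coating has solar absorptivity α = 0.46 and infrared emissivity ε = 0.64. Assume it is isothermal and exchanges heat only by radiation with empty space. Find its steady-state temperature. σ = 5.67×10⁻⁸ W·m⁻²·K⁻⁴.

T ≈ 355 K

At steady state, absorbed solar power + internal power = radiated power.
Absorbed: α·S·A_cross = 0.46·2090·0.5249 = 504.7 W (cross-section 2rL).
Total input = 504.7 + 448 = 952.7 W.
Radiated: εσ·A_surf·T⁴ with A_surf = 2πrL = 1.649 m².
T⁴ = 952.7/(0.64·5.67×10⁻⁸·1.649) = 1.592×10¹⁰ K⁴.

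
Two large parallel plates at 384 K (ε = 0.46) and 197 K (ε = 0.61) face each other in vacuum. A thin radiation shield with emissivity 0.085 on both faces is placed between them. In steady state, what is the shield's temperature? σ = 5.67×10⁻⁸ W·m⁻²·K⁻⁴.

In steady state the net flux on the hot side equals that on the cold side.
σ(T₁⁴−T_s⁴)/D₁ = σ(T_s⁴−T₂⁴)/D₂, with D₁ = 1/ε₁+1/ε_s−1 = 12.94, D₂ = 1/ε_s+1/ε₂−1 = 12.40.
Solve for T_s⁴: T_s⁴ = (D₂·T₁⁴ + D₁·T₂⁴)/(D₁+D₂) = 1.141×10¹⁰ K⁴.

T_s ≈ 327 K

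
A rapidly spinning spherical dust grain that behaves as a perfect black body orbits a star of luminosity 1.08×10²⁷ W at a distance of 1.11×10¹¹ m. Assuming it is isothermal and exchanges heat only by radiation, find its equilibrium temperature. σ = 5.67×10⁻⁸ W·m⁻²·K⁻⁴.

T ≈ 419 K

First find the stellar flux at distance d: S = L/(4πd²) = 1.08×10²⁷/(4π·(1.11×10¹¹)²) = 6975 W/m².
For an isothermal sphere, absorbed (1−a)S·πr² = emitted σ·4πr²·T⁴, so T⁴ = (1−a)S/(4σ).
T⁴ = 1.00·6975/(4·5.67×10⁻⁸) = 3.076×10¹⁰ K⁴.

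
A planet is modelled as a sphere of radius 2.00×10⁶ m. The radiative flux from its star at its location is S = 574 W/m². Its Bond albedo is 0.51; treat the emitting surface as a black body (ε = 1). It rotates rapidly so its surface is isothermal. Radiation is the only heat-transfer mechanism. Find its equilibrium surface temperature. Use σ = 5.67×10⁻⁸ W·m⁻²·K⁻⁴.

T ≈ 188 K

At equilibrium, absorbed power = emitted power.
Absorbing cross-section = πr² = 1.257×10¹³ m²; emitting surface = 4πr² = 5.027×10¹³ m² (ratio 4).
(1−a)S·A_cross = εσ·A_surf·T⁴  ⇒  T⁴ = (1−a)S/(4σ).
T⁴ = 0.490·574/(4·5.67×10⁻⁸) = 1.240×10⁹ K⁴.
T = (1.240×10⁹)^(1/4).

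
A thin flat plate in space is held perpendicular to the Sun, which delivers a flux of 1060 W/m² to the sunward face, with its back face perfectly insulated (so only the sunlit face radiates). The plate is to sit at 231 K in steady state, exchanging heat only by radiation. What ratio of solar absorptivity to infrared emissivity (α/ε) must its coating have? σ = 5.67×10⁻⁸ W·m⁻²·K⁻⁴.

Balance: αS·A = εσ·1A·T⁴ ⇒ α/ε = σT⁴/S.
α/ε = 5.67×10⁻⁸·(231)⁴/1060 = 5.67×10⁻⁸·2.847×10⁹/1060.

α/ε ≈ 0.152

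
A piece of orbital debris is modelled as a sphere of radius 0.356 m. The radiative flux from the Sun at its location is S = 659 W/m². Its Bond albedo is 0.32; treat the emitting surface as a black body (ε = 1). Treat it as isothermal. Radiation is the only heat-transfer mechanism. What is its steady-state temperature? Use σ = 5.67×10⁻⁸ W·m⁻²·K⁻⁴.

T ≈ 211 K

At equilibrium, absorbed power = emitted power.
Absorbing cross-section = πr² = 0.3982 m²; emitting surface = 4πr² = 1.593 m² (ratio 4).
(1−a)S·A_cross = εσ·A_surf·T⁴  ⇒  T⁴ = (1−a)S/(4σ).
T⁴ = 0.680·659/(4·5.67×10⁻⁸) = 1.976×10⁹ K⁴.
T = (1.976×10⁹)^(1/4).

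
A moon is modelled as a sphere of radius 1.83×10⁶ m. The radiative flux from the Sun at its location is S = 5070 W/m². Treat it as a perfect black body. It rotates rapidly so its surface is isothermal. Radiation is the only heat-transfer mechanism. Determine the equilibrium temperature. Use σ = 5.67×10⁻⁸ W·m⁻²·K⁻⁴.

T ≈ 387 K

At equilibrium, absorbed power = emitted power.
Absorbing cross-section = πr² = 1.052×10¹³ m²; emitting surface = 4πr² = 4.208×10¹³ m² (ratio 4).
S·A_cross = εσ·A_surf·T⁴  ⇒  T⁴ = S/(4σ).
T⁴ = 1.00·5070/(4·5.67×10⁻⁸) = 2.235×10¹⁰ K⁴.
T = (2.235×10¹⁰)^(1/4).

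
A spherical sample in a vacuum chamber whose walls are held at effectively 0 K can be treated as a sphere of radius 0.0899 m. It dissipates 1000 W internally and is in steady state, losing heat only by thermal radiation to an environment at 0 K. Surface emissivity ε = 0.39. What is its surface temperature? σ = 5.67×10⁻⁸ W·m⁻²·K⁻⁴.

Steady state: internal power = radiated power, P = εσA T⁴.
Radiating area A = 4πr² = 0.1016 m².
T⁴ = P/(εσA) = 1000/(0.39·5.67×10⁻⁸·0.1016) = 4.453×10¹¹ K⁴.
T = (4.453×10¹¹)^(1/4).

T ≈ 817 K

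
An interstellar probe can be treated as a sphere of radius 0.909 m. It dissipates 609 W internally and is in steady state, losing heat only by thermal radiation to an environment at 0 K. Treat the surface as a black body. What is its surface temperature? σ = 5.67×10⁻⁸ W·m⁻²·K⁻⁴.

Steady state: internal power = radiated power, P = εσA T⁴.
Radiating area A = 4πr² = 10.38 m².
T⁴ = P/(εσA) = 609/(1.0·5.67×10⁻⁸·10.38) = 1.034×10⁹ K⁴.
T = (1.034×10⁹)^(1/4).

T ≈ 179 K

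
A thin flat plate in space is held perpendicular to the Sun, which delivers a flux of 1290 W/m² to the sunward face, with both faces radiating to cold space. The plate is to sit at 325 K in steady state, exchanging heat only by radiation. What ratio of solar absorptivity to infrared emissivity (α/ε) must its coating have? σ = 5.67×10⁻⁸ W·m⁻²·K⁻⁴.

α/ε ≈ 0.981

Balance: αS·A = εσ·2A·T⁴ ⇒ α/ε = 2σT⁴/S.
α/ε = 2·5.67×10⁻⁸·(325)⁴/1290 = 2·5.67×10⁻⁸·1.116×10¹⁰/1290.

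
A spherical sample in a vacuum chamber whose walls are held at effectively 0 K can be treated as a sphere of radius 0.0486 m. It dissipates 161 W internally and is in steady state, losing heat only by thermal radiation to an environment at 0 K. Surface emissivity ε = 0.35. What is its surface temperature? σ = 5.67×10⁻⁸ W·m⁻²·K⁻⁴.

Steady state: internal power = radiated power, P = εσA T⁴.
Radiating area A = 4πr² = 0.02968 m².
T⁴ = P/(εσA) = 161/(0.35·5.67×10⁻⁸·0.02968) = 2.733×10¹¹ K⁴.
T = (2.733×10¹¹)^(1/4).

T ≈ 723 K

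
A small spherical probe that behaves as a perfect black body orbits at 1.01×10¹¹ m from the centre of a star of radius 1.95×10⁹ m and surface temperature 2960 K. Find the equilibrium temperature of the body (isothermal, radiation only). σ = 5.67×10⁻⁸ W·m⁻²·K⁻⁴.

T ≈ 291 K

The star's surface emits σT_*⁴; at distance d the flux is S = σT_*⁴(R_*/d)².
S = 5.67×10⁻⁸·(2960)⁴·(1.95×10⁹/1.01×10¹¹)² = 1622 W/m².
For an isothermal sphere T⁴ = (1−a)S/(4σ) = 7.154×10⁹ K⁴.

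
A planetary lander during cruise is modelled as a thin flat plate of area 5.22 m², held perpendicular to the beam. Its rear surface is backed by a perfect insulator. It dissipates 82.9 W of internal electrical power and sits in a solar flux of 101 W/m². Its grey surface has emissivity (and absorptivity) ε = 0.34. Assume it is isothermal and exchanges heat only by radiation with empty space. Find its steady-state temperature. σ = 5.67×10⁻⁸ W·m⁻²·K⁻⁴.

T ≈ 226 K

At steady state, absorbed solar power + internal power = radiated power.
Absorbed: α·S·A_cross = 0.34·101·5.220 = 179.3 W (cross-section A).
Total input = 179.3 + 82.9 = 262.2 W.
Radiated: εσ·A_surf·T⁴ with A_surf = A = 5.220 m².
T⁴ = 262.2/(0.34·5.67×10⁻⁸·5.220) = 2.605×10⁹ K⁴.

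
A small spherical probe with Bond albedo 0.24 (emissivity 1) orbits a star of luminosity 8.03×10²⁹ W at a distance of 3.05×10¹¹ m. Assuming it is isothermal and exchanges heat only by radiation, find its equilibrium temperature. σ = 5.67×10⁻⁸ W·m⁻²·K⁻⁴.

T ≈ 1230 K

First find the stellar flux at distance d: S = L/(4πd²) = 8.03×10²⁹/(4π·(3.05×10¹¹)²) = 6.869×10⁵ W/m².
For an isothermal sphere, absorbed (1−a)S·πr² = emitted σ·4πr²·T⁴, so T⁴ = (1−a)S/(4σ).
T⁴ = 0.760·6.869×10⁵/(4·5.67×10⁻⁸) = 2.302×10¹² K⁴.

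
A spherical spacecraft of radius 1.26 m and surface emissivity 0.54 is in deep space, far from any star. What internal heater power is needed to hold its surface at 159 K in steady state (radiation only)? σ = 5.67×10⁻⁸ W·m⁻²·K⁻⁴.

P = εσ·4πr²·T⁴.
4πr² = 19.95 m²; T⁴ = 6.391×10⁸ K⁴.
P = 0.54·5.67×10⁻⁸·19.95·6.391×10⁸.

P ≈ 390 W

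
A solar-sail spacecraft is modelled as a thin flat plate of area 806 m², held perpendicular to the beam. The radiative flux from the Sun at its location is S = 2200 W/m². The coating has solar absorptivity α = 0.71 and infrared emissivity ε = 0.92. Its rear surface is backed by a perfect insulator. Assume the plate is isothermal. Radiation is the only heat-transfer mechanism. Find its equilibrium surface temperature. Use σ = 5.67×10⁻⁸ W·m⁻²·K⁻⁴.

T ≈ 416 K

At equilibrium, absorbed power = emitted power.
Absorbing cross-section = A = 806.0 m²; emitting surface = A = 806.0 m² (ratio 1).
αS·A_cross = εσ·A_surf·T⁴  ⇒  T⁴ = αS/(ε·1σ).
T⁴ = 0.710·2200/(0.92·1·5.67×10⁻⁸) = 2.994×10¹⁰ K⁴.
T = (2.994×10¹⁰)^(1/4).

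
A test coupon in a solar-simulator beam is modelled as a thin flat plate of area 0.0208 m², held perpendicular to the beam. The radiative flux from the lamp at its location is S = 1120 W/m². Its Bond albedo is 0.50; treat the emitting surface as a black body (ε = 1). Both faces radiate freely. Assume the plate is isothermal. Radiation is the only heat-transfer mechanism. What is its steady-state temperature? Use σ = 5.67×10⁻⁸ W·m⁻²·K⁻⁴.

T ≈ 265 K

At equilibrium, absorbed power = emitted power.
Absorbing cross-section = A = 0.02080 m²; emitting surface = 2A = 0.04160 m² (ratio 2).
(1−a)S·A_cross = εσ·A_surf·T⁴  ⇒  T⁴ = (1−a)S/(2σ).
T⁴ = 0.500·1120/(2·5.67×10⁻⁸) = 4.938×10⁹ K⁴.
T = (4.938×10⁹)^(1/4).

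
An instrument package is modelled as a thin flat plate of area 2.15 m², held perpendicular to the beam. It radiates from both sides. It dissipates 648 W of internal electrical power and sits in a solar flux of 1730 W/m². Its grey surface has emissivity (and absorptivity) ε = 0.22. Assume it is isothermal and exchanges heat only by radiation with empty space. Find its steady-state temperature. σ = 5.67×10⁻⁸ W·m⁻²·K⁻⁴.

At steady state, absorbed solar power + internal power = radiated power.
Absorbed: α·S·A_cross = 0.22·1730·2.150 = 818.3 W (cross-section A).
Total input = 818.3 + 648 = 1466 W.
Radiated: εσ·A_surf·T⁴ with A_surf = 2A = 4.300 m².
T⁴ = 1466/(0.22·5.67×10⁻⁸·4.300) = 2.734×10¹⁰ K⁴.

T ≈ 407 K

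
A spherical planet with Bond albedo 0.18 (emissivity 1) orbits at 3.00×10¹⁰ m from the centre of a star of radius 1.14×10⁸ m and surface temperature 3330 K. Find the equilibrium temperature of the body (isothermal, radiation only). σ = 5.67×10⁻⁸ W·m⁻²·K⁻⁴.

The star's surface emits σT_*⁴; at distance d the flux is S = σT_*⁴(R_*/d)².
S = 5.67×10⁻⁸·(3330)⁴·(1.14×10⁸/3.00×10¹⁰)² = 100.7 W/m².
For an isothermal sphere T⁴ = (1−a)S/(4σ) = 3.640×10⁸ K⁴.

T ≈ 138 K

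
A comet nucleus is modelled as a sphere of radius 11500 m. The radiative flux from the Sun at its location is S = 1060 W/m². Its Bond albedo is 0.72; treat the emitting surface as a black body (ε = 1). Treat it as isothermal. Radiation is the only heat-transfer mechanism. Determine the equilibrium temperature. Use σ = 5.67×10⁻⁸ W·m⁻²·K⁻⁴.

T ≈ 190 K

At equilibrium, absorbed power = emitted power.
Absorbing cross-section = πr² = 4.155×10⁸ m²; emitting surface = 4πr² = 1.662×10⁹ m² (ratio 4).
(1−a)S·A_cross = εσ·A_surf·T⁴  ⇒  T⁴ = (1−a)S/(4σ).
T⁴ = 0.280·1060/(4·5.67×10⁻⁸) = 1.309×10⁹ K⁴.
T = (1.309×10⁹)^(1/4).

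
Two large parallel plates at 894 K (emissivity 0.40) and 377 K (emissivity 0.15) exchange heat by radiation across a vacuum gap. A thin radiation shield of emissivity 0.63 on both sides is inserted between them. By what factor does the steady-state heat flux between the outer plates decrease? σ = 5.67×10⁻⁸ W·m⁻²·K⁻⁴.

factor ≈ 1.27

Without shield: q₀ = σΔ(T⁴)/(1/ε₁+1/ε₂−1) with denominator 8.167.
With shield the two gaps are in series; the resistances add: (1/ε₁+1/ε_s−1)+(1/ε_s+1/ε₂−1) = 3.087+7.254 = 10.34.
Heat-flux ratio q₀/q = 10.34/8.167.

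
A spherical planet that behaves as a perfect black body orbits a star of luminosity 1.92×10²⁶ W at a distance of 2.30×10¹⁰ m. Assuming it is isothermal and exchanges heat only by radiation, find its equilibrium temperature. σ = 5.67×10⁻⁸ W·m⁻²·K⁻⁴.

T ≈ 597 K

First find the stellar flux at distance d: S = L/(4πd²) = 1.92×10²⁶/(4π·(2.30×10¹⁰)²) = 28880 W/m².
For an isothermal sphere, absorbed (1−a)S·πr² = emitted σ·4πr²·T⁴, so T⁴ = (1−a)S/(4σ).
T⁴ = 1.00·28880/(4·5.67×10⁻⁸) = 1.273×10¹¹ K⁴.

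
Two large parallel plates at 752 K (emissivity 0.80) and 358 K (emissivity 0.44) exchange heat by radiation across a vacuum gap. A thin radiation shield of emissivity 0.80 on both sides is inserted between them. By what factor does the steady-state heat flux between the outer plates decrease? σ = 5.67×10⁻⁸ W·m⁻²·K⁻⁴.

factor ≈ 1.59

Without shield: q₀ = σΔ(T⁴)/(1/ε₁+1/ε₂−1) with denominator 2.523.
With shield the two gaps are in series; the resistances add: (1/ε₁+1/ε_s−1)+(1/ε_s+1/ε₂−1) = 1.500+2.523 = 4.023.
Heat-flux ratio q₀/q = 4.023/2.523.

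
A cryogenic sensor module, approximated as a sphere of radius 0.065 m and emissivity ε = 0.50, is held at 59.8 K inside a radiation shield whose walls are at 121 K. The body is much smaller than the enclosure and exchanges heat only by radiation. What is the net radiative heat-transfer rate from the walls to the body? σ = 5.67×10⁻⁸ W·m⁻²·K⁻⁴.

P_net ≈ 0.303 W

For a small grey body in a large enclosure: P_net = εσA(T_body⁴ − T_wall⁴).
A = 4πr² = 0.05309 m²; T_body⁴ − T_wall⁴ = 1.279×10⁷ − 2.144×10⁸ = -2.016×10⁸ K⁴.
|P_net| = 0.50·5.67×10⁻⁸·0.05309·2.016×10⁸.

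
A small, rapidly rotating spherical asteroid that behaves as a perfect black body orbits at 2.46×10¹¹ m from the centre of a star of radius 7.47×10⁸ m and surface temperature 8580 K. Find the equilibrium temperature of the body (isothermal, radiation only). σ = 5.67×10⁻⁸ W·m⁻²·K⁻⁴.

T ≈ 334 K

The star's surface emits σT_*⁴; at distance d the flux is S = σT_*⁴(R_*/d)².
S = 5.67×10⁻⁸·(8580)⁴·(7.47×10⁸/2.46×10¹¹)² = 2833 W/m².
For an isothermal sphere T⁴ = (1−a)S/(4σ) = 1.249×10¹⁰ K⁴.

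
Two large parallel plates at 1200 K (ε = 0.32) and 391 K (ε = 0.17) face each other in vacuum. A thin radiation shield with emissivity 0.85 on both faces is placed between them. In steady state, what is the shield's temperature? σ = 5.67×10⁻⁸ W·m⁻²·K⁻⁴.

In steady state the net flux on the hot side equals that on the cold side.
σ(T₁⁴−T_s⁴)/D₁ = σ(T_s⁴−T₂⁴)/D₂, with D₁ = 1/ε₁+1/ε_s−1 = 3.301, D₂ = 1/ε_s+1/ε₂−1 = 6.059.
Solve for T_s⁴: T_s⁴ = (D₂·T₁⁴ + D₁·T₂⁴)/(D₁+D₂) = 1.350×10¹² K⁴.

T_s ≈ 1080 K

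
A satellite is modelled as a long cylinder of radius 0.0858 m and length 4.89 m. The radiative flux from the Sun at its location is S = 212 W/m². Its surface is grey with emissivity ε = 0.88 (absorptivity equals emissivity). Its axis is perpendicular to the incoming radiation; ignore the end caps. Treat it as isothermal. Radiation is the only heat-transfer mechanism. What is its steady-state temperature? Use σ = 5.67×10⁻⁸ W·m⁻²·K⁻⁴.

T ≈ 186 K

At equilibrium, absorbed power = emitted power.
Absorbing cross-section = 2rL = 0.8391 m²; emitting surface = 2πrL = 2.636 m² (ratio π).
εS·A_cross = εσ·A_surf·T⁴  ⇒  T⁴ = S/(πσ)   (ε cancels).
T⁴ = 212/(π·5.67×10⁻⁸) = 1.190×10⁹ K⁴.
T = (1.190×10⁹)^(1/4).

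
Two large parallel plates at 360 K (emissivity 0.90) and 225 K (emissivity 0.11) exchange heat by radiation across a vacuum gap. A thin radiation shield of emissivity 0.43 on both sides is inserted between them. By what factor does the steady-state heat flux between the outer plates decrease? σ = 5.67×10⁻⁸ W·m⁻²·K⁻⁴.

Without shield: q₀ = σΔ(T⁴)/(1/ε₁+1/ε₂−1) with denominator 9.202.
With shield the two gaps are in series; the resistances add: (1/ε₁+1/ε_s−1)+(1/ε_s+1/ε₂−1) = 2.437+10.42 = 12.85.
Heat-flux ratio q₀/q = 12.85/9.202.

factor ≈ 1.40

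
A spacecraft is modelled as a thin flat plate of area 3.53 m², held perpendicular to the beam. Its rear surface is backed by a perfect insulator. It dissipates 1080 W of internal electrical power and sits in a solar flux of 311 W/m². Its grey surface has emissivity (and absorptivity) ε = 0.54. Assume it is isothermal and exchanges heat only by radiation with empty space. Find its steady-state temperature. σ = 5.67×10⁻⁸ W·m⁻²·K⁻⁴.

T ≈ 353 K

At steady state, absorbed solar power + internal power = radiated power.
Absorbed: α·S·A_cross = 0.54·311·3.530 = 592.8 W (cross-section A).
Total input = 592.8 + 1080 = 1673 W.
Radiated: εσ·A_surf·T⁴ with A_surf = A = 3.530 m².
T⁴ = 1673/(0.54·5.67×10⁻⁸·3.530) = 1.548×10¹⁰ K⁴.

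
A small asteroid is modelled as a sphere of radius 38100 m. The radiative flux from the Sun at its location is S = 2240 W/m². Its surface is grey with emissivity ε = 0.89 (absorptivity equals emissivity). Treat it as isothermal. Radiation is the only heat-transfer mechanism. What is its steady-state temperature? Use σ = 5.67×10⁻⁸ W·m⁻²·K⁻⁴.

T ≈ 315 K

At equilibrium, absorbed power = emitted power.
Absorbing cross-section = πr² = 4.560×10⁹ m²; emitting surface = 4πr² = 1.824×10¹⁰ m² (ratio 4).
εS·A_cross = εσ·A_surf·T⁴  ⇒  T⁴ = S/(4σ)   (ε cancels).
T⁴ = 2240/(4·5.67×10⁻⁸) = 9.877×10⁹ K⁴.
T = (9.877×10⁹)^(1/4).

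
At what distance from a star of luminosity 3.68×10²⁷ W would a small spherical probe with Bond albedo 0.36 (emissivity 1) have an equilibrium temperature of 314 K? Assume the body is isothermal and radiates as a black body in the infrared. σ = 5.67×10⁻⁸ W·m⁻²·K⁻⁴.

For an isothermal black-emitting sphere, (1−a)S·πr² = σ·4πr²·T⁴ ⇒ S = 4σT⁴/(1−a).
S = 4·5.67×10⁻⁸·(314)⁴/0.640 = 3445 W/m².
Flux falls as S = L/(4πd²), so d = √(L/(4πS)) = √(3.68×10²⁷/(4π·3445)).

d ≈ 2.92×10¹¹ m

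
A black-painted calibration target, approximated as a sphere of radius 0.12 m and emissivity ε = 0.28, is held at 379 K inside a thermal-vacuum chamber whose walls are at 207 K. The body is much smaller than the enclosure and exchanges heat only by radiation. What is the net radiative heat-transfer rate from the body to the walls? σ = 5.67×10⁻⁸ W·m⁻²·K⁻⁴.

P_net ≈ 54.0 W

For a small grey body in a large enclosure: P_net = εσA(T_body⁴ − T_wall⁴).
A = 4πr² = 0.1810 m²; T_body⁴ − T_wall⁴ = 2.063×10¹⁰ − 1.836×10⁹ = 1.880×10¹⁰ K⁴.
|P_net| = 0.28·5.67×10⁻⁸·0.1810·1.880×10¹⁰.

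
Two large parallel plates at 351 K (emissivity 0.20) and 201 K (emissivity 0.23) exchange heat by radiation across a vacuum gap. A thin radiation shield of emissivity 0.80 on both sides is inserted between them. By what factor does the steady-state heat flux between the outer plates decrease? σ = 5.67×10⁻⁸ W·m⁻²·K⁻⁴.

Without shield: q₀ = σΔ(T⁴)/(1/ε₁+1/ε₂−1) with denominator 8.348.
With shield the two gaps are in series; the resistances add: (1/ε₁+1/ε_s−1)+(1/ε_s+1/ε₂−1) = 5.250+4.598 = 9.848.
Heat-flux ratio q₀/q = 9.848/8.348.

factor ≈ 1.18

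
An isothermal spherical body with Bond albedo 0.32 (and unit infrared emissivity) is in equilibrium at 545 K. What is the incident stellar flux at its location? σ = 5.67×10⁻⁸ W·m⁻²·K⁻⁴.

S ≈ 29400 W/m²

(1−a)S·πr² = σ·4πr²·T⁴ ⇒ S = 4σT⁴/(1−a).
S = 4·5.67×10⁻⁸·8.822×10¹⁰/0.680.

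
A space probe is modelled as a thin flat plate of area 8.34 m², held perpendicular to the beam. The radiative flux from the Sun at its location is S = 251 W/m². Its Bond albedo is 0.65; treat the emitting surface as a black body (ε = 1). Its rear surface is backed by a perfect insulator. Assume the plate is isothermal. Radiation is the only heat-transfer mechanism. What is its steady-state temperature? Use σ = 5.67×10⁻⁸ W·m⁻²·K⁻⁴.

At equilibrium, absorbed power = emitted power.
Absorbing cross-section = A = 8.340 m²; emitting surface = A = 8.340 m² (ratio 1).
(1−a)S·A_cross = εσ·A_surf·T⁴  ⇒  T⁴ = (1−a)S/(1σ).
T⁴ = 0.350·251/(1·5.67×10⁻⁸) = 1.549×10⁹ K⁴.
T = (1.549×10⁹)^(1/4).

T ≈ 198 K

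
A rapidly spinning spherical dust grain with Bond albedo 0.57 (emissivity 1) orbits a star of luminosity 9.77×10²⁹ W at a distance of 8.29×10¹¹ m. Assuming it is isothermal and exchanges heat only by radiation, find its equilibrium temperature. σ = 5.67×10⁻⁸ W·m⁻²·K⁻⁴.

T ≈ 681 K

First find the stellar flux at distance d: S = L/(4πd²) = 9.77×10²⁹/(4π·(8.29×10¹¹)²) = 1.131×10⁵ W/m².
For an isothermal sphere, absorbed (1−a)S·πr² = emitted σ·4πr²·T⁴, so T⁴ = (1−a)S/(4σ).
T⁴ = 0.430·1.131×10⁵/(4·5.67×10⁻⁸) = 2.145×10¹¹ K⁴.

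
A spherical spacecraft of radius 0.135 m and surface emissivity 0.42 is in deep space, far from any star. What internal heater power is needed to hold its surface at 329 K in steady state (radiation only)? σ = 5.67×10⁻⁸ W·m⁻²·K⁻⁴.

P ≈ 63.9 W

P = εσ·4πr²·T⁴.
4πr² = 0.2290 m²; T⁴ = 1.172×10¹⁰ K⁴.
P = 0.42·5.67×10⁻⁸·0.2290·1.172×10¹⁰.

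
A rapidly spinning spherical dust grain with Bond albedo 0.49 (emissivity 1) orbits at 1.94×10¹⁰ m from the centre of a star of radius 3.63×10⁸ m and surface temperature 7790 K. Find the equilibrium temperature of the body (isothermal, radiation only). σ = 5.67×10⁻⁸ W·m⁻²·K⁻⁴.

The star's surface emits σT_*⁴; at distance d the flux is S = σT_*⁴(R_*/d)².
S = 5.67×10⁻⁸·(7790)⁴·(3.63×10⁸/1.94×10¹⁰)² = 73100 W/m².
For an isothermal sphere T⁴ = (1−a)S/(4σ) = 1.644×10¹¹ K⁴.

T ≈ 637 K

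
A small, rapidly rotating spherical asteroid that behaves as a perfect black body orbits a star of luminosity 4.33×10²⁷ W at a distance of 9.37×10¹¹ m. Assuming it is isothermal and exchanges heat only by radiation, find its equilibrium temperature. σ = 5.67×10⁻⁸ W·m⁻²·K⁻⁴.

First find the stellar flux at distance d: S = L/(4πd²) = 4.33×10²⁷/(4π·(9.37×10¹¹)²) = 392.5 W/m².
For an isothermal sphere, absorbed (1−a)S·πr² = emitted σ·4πr²·T⁴, so T⁴ = (1−a)S/(4σ).
T⁴ = 1.00·392.5/(4·5.67×10⁻⁸) = 1.730×10⁹ K⁴.

T ≈ 204 K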